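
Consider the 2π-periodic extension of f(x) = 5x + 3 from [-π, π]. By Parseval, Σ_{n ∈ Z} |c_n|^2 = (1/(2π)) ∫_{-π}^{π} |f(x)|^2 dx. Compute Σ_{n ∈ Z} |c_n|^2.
Σ |c_n|^2 = 25π^2/3 + 9

Expand and integrate term by term over [-π, π]:
  ∫ (5x)^2 dx = 25·(2π^3/3); ∫ 2·5·(3)·x dx = 0 (odd integrand); ∫ 3^2 dx = 9·2π.
So (1/(2π)) ∫_{-π}^{π} (5x + 3)^2 dx = 25π^2/3 + 9 = 25π^2/3 + 9.
Parseval ⇒ Σ |c_n|^2 = 25π^2/3 + 9.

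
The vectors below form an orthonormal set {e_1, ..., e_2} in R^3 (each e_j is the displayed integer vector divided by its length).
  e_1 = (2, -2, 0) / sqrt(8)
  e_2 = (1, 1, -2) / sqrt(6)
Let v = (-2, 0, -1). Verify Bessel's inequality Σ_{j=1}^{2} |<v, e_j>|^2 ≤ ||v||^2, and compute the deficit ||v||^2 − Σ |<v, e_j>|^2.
Σ |<v, e_j>|^2 = 2; ||v||^2 = 5; deficit = 3

Write each e_j = u_j / sqrt(<u_j, u_j>) where u_j is the displayed integer vector. Then <v, e_j> = <v, u_j> / sqrt(<u_j, u_j>), so |<v, e_j>|^2 = <v, u_j>^2 / <u_j, u_j>.
Coefficients: <v, e_1> = -4/sqrt(8), <v, e_2> = 0/sqrt(6).
Square and sum: Σ |<v, e_j>|^2 = 2.
Compute ||v||^2 = v·v = 5.
Deficit = 5 − 2 = 3 ≥ 0, confirming Bessel's inequality. (The deficit equals ||v − Σ <v,e_j> e_j||^2, the squared distance from v to span{e_j}.)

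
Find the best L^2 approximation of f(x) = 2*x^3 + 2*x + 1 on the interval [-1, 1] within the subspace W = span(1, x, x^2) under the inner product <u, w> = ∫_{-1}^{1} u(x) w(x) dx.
g(x) = 16*x/5 + 1

The best approximation g ∈ W is the orthogonal projection of f onto W. Writing g = a_0 + a_1 x + a_2 x^2, the coefficients solve the normal equations G · a = b where
  G_{ij} = <φ_i, φ_j> and b_i = <f, φ_i>, with φ_0 = 1, φ_1 = x, φ_2 = x^2.
G =
  [2, 0, 2/3]
  [0, 2/3, 0]
  [2/3, 0, 2/5],
b = (2, 32/15, 2/3).
Solving gives a_0 = 1, a_1 = 16/5, a_2 = 0, so
  g(x) = 16*x/5 + 1.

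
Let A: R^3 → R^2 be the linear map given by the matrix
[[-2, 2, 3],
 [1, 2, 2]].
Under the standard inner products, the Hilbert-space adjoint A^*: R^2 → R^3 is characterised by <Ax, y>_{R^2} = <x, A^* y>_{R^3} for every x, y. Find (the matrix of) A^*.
A^* = A^T =
[[-2, 1],
 [2, 2],
 [3, 2]]

For real matrices with standard dot products, the defining identity <Ax, y> = <x, A^* y> gives (Ax)^T y = x^T (A^*) y, i.e. x^T A^T y = x^T (A^*) y. Since this holds for all x, y, we must have A^* = A^T. Therefore
A^* =
[[-2, 1],
 [2, 2],
 [3, 2]].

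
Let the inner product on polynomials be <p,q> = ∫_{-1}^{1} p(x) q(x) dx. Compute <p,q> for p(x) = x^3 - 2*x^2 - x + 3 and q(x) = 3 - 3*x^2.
<p,q> = 52/5

Expand the product: p(x)·q(x) = -3*x^5 + 6*x^4 + 6*x^3 - 15*x^2 - 3*x + 9.
∫_{-1}^{1} of each monomial x^k gives [2/(k+1) if k even, 0 if k odd]. Integrating term-by-term (or equivalently evaluating the antiderivative F(x) = -x^6/2 + 6*x^5/5 + 3*x^4/2 - 5*x^3 - 3*x^2/2 + 9*x at the endpoints):
  F(1) − F(−1) = 47/10 − (-57/10) = 52/5.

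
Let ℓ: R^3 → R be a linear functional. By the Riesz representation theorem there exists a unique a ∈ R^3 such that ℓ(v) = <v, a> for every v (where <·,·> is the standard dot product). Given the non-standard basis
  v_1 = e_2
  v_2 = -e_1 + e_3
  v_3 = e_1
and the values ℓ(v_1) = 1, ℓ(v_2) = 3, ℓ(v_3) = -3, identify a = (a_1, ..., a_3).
a = (-3, 1, 0)

Write a = (a_1, ..., a_3) in the standard basis. For each basis vector v_i, ℓ(v_i) = <v_i, a> is a linear equation in the a_j's. Collect the n equations into a matrix system V a = ℓ, where row i of V is v_i (expressed in the standard basis). Since V is invertible (lower-triangular with 1s on the diagonal, up to permutation), solve by back-substitution:
  V =
[[0, 1, 0],
 [-1, 0, 1],
 [1, 0, 0]]
  V a = (1, 3, -3)
Solving gives a = (-3, 1, 0).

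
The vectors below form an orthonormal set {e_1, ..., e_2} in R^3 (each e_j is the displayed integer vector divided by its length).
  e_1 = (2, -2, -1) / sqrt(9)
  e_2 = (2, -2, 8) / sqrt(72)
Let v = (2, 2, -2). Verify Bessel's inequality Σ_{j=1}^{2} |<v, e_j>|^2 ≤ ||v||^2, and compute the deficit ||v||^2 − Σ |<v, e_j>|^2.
Σ |<v, e_j>|^2 = 4; ||v||^2 = 12; deficit = 8

Write each e_j = u_j / sqrt(<u_j, u_j>) where u_j is the displayed integer vector. Then <v, e_j> = <v, u_j> / sqrt(<u_j, u_j>), so |<v, e_j>|^2 = <v, u_j>^2 / <u_j, u_j>.
Coefficients: <v, e_1> = 2/sqrt(9), <v, e_2> = -16/sqrt(72).
Square and sum: Σ |<v, e_j>|^2 = 4.
Compute ||v||^2 = v·v = 12.
Deficit = 12 − 4 = 8 ≥ 0, confirming Bessel's inequality. (The deficit equals ||v − Σ <v,e_j> e_j||^2, the squared distance from v to span{e_j}.)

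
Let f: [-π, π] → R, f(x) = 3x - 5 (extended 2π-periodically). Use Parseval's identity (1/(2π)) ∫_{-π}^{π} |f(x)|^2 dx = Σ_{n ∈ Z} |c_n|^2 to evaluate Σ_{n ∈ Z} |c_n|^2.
Σ |c_n|^2 = 3π^2 + 25

Expand and integrate term by term over [-π, π]:
  ∫ (3x)^2 dx = 9·(2π^3/3); ∫ 2·3·(-5)·x dx = 0 (odd integrand); ∫ (-5)^2 dx = 25·2π.
So (1/(2π)) ∫_{-π}^{π} (3x - 5)^2 dx = 9π^2/3 + 25 = 3π^2 + 25.
Parseval ⇒ Σ |c_n|^2 = 3π^2 + 25.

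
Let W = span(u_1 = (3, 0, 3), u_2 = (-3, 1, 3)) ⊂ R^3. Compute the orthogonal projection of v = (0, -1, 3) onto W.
proj_W(v) = (9/38, 8/19, 105/38)

Set up U = [u_1 | ... | u_2] ∈ R^(3×2). The projector onto W = col(U) is P = U (U^T U)^(-1) U^T.
Compute U^T U =
  [18, 0]
  [0, 19],
and U^T v = (9, 8).
Solve U^T U · c = U^T v for the coefficients: c = (1/2, 8/19). The projection is proj_W(v) = U c.
Check: (v - proj_W(v)) · u_1 = 0  (should be 0).
Check: (v - proj_W(v)) · u_2 = 0  (should be 0).
Result: proj_W(v) = (9/38, 8/19, 105/38).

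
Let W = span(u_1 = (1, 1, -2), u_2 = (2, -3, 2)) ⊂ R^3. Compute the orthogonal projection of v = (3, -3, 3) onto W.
proj_W(v) = (195/77, -285/77, 186/77)

Set up U = [u_1 | ... | u_2] ∈ R^(3×2). The projector onto W = col(U) is P = U (U^T U)^(-1) U^T.
Compute U^T U =
  [6, -5]
  [-5, 17],
and U^T v = (-6, 21).
Solve U^T U · c = U^T v for the coefficients: c = (3/77, 96/77). The projection is proj_W(v) = U c.
Check: (v - proj_W(v)) · u_1 = 0  (should be 0).
Check: (v - proj_W(v)) · u_2 = 0  (should be 0).
Result: proj_W(v) = (195/77, -285/77, 186/77).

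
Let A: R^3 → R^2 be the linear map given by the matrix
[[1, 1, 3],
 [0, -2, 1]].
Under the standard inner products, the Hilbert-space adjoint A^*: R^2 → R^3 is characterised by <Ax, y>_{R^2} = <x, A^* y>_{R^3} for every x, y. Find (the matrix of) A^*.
A^* = A^T =
[[1, 0],
 [1, -2],
 [3, 1]]

For real matrices with standard dot products, the defining identity <Ax, y> = <x, A^* y> gives (Ax)^T y = x^T (A^*) y, i.e. x^T A^T y = x^T (A^*) y. Since this holds for all x, y, we must have A^* = A^T. Therefore
A^* =
[[1, 0],
 [1, -2],
 [3, 1]].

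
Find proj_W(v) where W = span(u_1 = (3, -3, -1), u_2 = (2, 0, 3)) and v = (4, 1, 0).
proj_W(v) = (529/238, -279/238, 141/119)

Set up U = [u_1 | ... | u_2] ∈ R^(3×2). The projector onto W = col(U) is P = U (U^T U)^(-1) U^T.
Compute U^T U =
  [19, 3]
  [3, 13],
and U^T v = (9, 8).
Solve U^T U · c = U^T v for the coefficients: c = (93/238, 125/238). The projection is proj_W(v) = U c.
Check: (v - proj_W(v)) · u_1 = 0  (should be 0).
Check: (v - proj_W(v)) · u_2 = 0  (should be 0).
Result: proj_W(v) = (529/238, -279/238, 141/119).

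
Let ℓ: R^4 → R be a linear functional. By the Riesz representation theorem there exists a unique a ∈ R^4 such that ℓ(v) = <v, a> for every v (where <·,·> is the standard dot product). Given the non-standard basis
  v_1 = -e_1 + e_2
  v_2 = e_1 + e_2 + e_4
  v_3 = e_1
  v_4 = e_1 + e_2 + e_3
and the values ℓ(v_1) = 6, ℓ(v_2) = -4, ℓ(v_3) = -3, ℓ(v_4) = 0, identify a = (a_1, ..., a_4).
a = (-3, 3, 0, -4)

Write a = (a_1, ..., a_4) in the standard basis. For each basis vector v_i, ℓ(v_i) = <v_i, a> is a linear equation in the a_j's. Collect the n equations into a matrix system V a = ℓ, where row i of V is v_i (expressed in the standard basis). Since V is invertible (lower-triangular with 1s on the diagonal, up to permutation), solve by back-substitution:
  V =
[[-1, 1, 0, 0],
 [1, 1, 0, 1],
 [1, 0, 0, 0],
 [1, 1, 1, 0]]
  V a = (6, -4, -3, 0)
Solving gives a = (-3, 3, 0, -4).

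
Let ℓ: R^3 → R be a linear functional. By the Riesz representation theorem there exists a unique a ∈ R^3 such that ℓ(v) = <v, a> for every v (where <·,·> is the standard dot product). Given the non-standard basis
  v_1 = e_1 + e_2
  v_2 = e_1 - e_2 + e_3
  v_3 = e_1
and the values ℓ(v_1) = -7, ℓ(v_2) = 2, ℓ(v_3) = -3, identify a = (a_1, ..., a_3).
a = (-3, -4, 1)

Write a = (a_1, ..., a_3) in the standard basis. For each basis vector v_i, ℓ(v_i) = <v_i, a> is a linear equation in the a_j's. Collect the n equations into a matrix system V a = ℓ, where row i of V is v_i (expressed in the standard basis). Since V is invertible (lower-triangular with 1s on the diagonal, up to permutation), solve by back-substitution:
  V =
[[1, 1, 0],
 [1, -1, 1],
 [1, 0, 0]]
  V a = (-7, 2, -3)
Solving gives a = (-3, -4, 1).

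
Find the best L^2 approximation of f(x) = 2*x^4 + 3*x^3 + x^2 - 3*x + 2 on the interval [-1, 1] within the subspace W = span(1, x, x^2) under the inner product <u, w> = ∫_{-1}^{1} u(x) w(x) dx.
g(x) = 19*x^2/7 - 6*x/5 + 64/35

The best approximation g ∈ W is the orthogonal projection of f onto W. Writing g = a_0 + a_1 x + a_2 x^2, the coefficients solve the normal equations G · a = b where
  G_{ij} = <φ_i, φ_j> and b_i = <f, φ_i>, with φ_0 = 1, φ_1 = x, φ_2 = x^2.
G =
  [2, 0, 2/3]
  [0, 2/3, 0]
  [2/3, 0, 2/5],
b = (82/15, -4/5, 242/105).
Solving gives a_0 = 64/35, a_1 = -6/5, a_2 = 19/7, so
  g(x) = 19*x^2/7 - 6*x/5 + 64/35.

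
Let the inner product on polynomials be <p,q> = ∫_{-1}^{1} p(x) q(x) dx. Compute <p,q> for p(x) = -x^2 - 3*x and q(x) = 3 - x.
<p,q> = 0

Expand the product: p(x)·q(x) = x^3 - 9*x.
∫_{-1}^{1} of each monomial x^k gives [2/(k+1) if k even, 0 if k odd]. Integrating term-by-term (or equivalently evaluating the antiderivative F(x) = x^4/4 - 9*x^2/2 at the endpoints):
  F(1) − F(−1) = -17/4 − (-17/4) = 0.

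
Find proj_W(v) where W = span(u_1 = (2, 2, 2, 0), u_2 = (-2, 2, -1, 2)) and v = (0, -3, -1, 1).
proj_W(v) = (-29/38, -81/38, -21/19, -13/19)

Set up U = [u_1 | ... | u_2] ∈ R^(4×2). The projector onto W = col(U) is P = U (U^T U)^(-1) U^T.
Compute U^T U =
  [12, -2]
  [-2, 13],
and U^T v = (-8, -3).
Solve U^T U · c = U^T v for the coefficients: c = (-55/76, -13/38). The projection is proj_W(v) = U c.
Check: (v - proj_W(v)) · u_1 = 0  (should be 0).
Check: (v - proj_W(v)) · u_2 = 0  (should be 0).
Result: proj_W(v) = (-29/38, -81/38, -21/19, -13/19).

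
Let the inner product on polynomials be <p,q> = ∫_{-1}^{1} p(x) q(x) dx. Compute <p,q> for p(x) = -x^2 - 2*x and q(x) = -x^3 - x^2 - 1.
<p,q> = 28/15

Expand the product: p(x)·q(x) = x^5 + 3*x^4 + 2*x^3 + x^2 + 2*x.
∫_{-1}^{1} of each monomial x^k gives [2/(k+1) if k even, 0 if k odd]. Integrating term-by-term (or equivalently evaluating the antiderivative F(x) = x^6/6 + 3*x^5/5 + x^4/2 + x^3/3 + x^2 at the endpoints):
  F(1) − F(−1) = 13/5 − (11/15) = 28/15.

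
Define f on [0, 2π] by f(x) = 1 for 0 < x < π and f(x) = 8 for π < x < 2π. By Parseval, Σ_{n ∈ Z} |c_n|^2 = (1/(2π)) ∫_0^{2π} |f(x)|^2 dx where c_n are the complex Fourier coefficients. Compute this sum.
Σ |c_n|^2 = 65/2

Parseval equates the L^2 energy of f (normalised by 1/(2π)) with the ℓ^2 sum of its Fourier coefficients: (1/(2π)) ∫_0^{2π} |f|^2 = Σ |c_n|^2.
Compute the left side: (1/(2π)) [∫_0^π 1^2 dx + ∫_π^{2π} 8^2 dx] = (1/(2π)) · (1π + 64π) = (1 + 64)/2 = 65/2.
So Σ_{n ∈ Z} |c_n|^2 = 65/2.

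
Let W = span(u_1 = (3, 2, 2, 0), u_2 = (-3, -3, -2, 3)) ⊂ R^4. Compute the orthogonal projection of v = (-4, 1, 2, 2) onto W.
proj_W(v) = (-75/83, -173/166, -50/83, 219/166)

Set up U = [u_1 | ... | u_2] ∈ R^(4×2). The projector onto W = col(U) is P = U (U^T U)^(-1) U^T.
Compute U^T U =
  [17, -19]
  [-19, 31],
and U^T v = (-6, 11).
Solve U^T U · c = U^T v for the coefficients: c = (23/166, 73/166). The projection is proj_W(v) = U c.
Check: (v - proj_W(v)) · u_1 = 0  (should be 0).
Check: (v - proj_W(v)) · u_2 = 0  (should be 0).
Result: proj_W(v) = (-75/83, -173/166, -50/83, 219/166).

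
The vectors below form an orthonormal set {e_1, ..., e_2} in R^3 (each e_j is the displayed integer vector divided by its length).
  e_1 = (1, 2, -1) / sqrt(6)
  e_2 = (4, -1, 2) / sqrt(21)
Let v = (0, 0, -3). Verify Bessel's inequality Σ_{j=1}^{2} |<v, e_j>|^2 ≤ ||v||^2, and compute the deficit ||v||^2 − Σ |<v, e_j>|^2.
Σ |<v, e_j>|^2 = 45/14; ||v||^2 = 9; deficit = 81/14

Write each e_j = u_j / sqrt(<u_j, u_j>) where u_j is the displayed integer vector. Then <v, e_j> = <v, u_j> / sqrt(<u_j, u_j>), so |<v, e_j>|^2 = <v, u_j>^2 / <u_j, u_j>.
Coefficients: <v, e_1> = 3/sqrt(6), <v, e_2> = -6/sqrt(21).
Square and sum: Σ |<v, e_j>|^2 = 45/14.
Compute ||v||^2 = v·v = 9.
Deficit = 9 − 45/14 = 81/14 ≥ 0, confirming Bessel's inequality. (The deficit equals ||v − Σ <v,e_j> e_j||^2, the squared distance from v to span{e_j}.)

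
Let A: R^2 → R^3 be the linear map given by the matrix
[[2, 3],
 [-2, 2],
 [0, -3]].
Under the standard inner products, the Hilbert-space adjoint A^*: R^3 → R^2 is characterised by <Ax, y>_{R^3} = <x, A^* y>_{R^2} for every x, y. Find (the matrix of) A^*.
A^* = A^T =
[[2, -2, 0],
 [3, 2, -3]]

For real matrices with standard dot products, the defining identity <Ax, y> = <x, A^* y> gives (Ax)^T y = x^T (A^*) y, i.e. x^T A^T y = x^T (A^*) y. Since this holds for all x, y, we must have A^* = A^T. Therefore
A^* =
[[2, -2, 0],
 [3, 2, -3]].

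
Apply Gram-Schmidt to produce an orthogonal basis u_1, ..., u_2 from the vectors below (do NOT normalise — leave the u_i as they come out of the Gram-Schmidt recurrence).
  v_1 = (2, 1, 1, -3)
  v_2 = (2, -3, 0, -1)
Orthogonal basis:
  u_1 = (2, 1, 1, -3)
  u_2 = (22/15, -49/15, -4/15, -1/5)

Apply the Gram-Schmidt recurrence
  u_1 = v_1
  u_i = v_i − Σ_{j<i} ((v_i · u_j) / (u_j · u_j)) · u_j.

Step by step this gives:
  u_1 = (2, 1, 1, -3)
  u_2 = (22/15, -49/15, -4/15, -1/5)

Orthogonality check:
  u_2 · u_1 = 0 (should be 0)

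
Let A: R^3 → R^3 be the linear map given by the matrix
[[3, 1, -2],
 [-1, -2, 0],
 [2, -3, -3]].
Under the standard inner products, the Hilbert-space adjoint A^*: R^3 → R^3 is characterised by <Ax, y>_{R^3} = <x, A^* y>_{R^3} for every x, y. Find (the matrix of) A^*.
A^* = A^T =
[[3, -1, 2],
 [1, -2, -3],
 [-2, 0, -3]]

For real matrices with standard dot products, the defining identity <Ax, y> = <x, A^* y> gives (Ax)^T y = x^T (A^*) y, i.e. x^T A^T y = x^T (A^*) y. Since this holds for all x, y, we must have A^* = A^T. Therefore
A^* =
[[3, -1, 2],
 [1, -2, -3],
 [-2, 0, -3]].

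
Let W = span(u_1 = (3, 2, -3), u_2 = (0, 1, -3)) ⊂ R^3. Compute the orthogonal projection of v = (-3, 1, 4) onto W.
proj_W(v) = (-23/11, -19/11, 34/11)

Set up U = [u_1 | ... | u_2] ∈ R^(3×2). The projector onto W = col(U) is P = U (U^T U)^(-1) U^T.
Compute U^T U =
  [22, 11]
  [11, 10],
and U^T v = (-19, -11).
Solve U^T U · c = U^T v for the coefficients: c = (-23/33, -1/3). The projection is proj_W(v) = U c.
Check: (v - proj_W(v)) · u_1 = 0  (should be 0).
Check: (v - proj_W(v)) · u_2 = 0  (should be 0).
Result: proj_W(v) = (-23/11, -19/11, 34/11).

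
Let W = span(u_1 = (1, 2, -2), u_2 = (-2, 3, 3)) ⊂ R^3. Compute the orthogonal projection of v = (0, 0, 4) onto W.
proj_W(v) = (-168/97, -14/97, 290/97)

Set up U = [u_1 | ... | u_2] ∈ R^(3×2). The projector onto W = col(U) is P = U (U^T U)^(-1) U^T.
Compute U^T U =
  [9, -2]
  [-2, 22],
and U^T v = (-8, 12).
Solve U^T U · c = U^T v for the coefficients: c = (-76/97, 46/97). The projection is proj_W(v) = U c.
Check: (v - proj_W(v)) · u_1 = 0  (should be 0).
Check: (v - proj_W(v)) · u_2 = 0  (should be 0).
Result: proj_W(v) = (-168/97, -14/97, 290/97).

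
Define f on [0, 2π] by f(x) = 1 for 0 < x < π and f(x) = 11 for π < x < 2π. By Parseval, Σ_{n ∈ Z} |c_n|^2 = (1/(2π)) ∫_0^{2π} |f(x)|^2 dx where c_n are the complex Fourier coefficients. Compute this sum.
Σ |c_n|^2 = 61

Parseval equates the L^2 energy of f (normalised by 1/(2π)) with the ℓ^2 sum of its Fourier coefficients: (1/(2π)) ∫_0^{2π} |f|^2 = Σ |c_n|^2.
Compute the left side: (1/(2π)) [∫_0^π 1^2 dx + ∫_π^{2π} 11^2 dx] = (1/(2π)) · (1π + 121π) = (1 + 121)/2 = 61.
So Σ_{n ∈ Z} |c_n|^2 = 61.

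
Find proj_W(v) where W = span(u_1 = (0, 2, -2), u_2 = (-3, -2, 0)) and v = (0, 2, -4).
proj_W(v) = (-6/11, 31/11, -35/11)

Set up U = [u_1 | ... | u_2] ∈ R^(3×2). The projector onto W = col(U) is P = U (U^T U)^(-1) U^T.
Compute U^T U =
  [8, -4]
  [-4, 13],
and U^T v = (12, -4).
Solve U^T U · c = U^T v for the coefficients: c = (35/22, 2/11). The projection is proj_W(v) = U c.
Check: (v - proj_W(v)) · u_1 = 0  (should be 0).
Check: (v - proj_W(v)) · u_2 = 0  (should be 0).
Result: proj_W(v) = (-6/11, 31/11, -35/11).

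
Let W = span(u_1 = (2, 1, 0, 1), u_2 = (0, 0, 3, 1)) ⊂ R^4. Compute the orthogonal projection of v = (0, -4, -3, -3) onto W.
proj_W(v) = (-116/59, -58/59, -195/59, -123/59)

Set up U = [u_1 | ... | u_2] ∈ R^(4×2). The projector onto W = col(U) is P = U (U^T U)^(-1) U^T.
Compute U^T U =
  [6, 1]
  [1, 10],
and U^T v = (-7, -12).
Solve U^T U · c = U^T v for the coefficients: c = (-58/59, -65/59). The projection is proj_W(v) = U c.
Check: (v - proj_W(v)) · u_1 = 0  (should be 0).
Check: (v - proj_W(v)) · u_2 = 0  (should be 0).
Result: proj_W(v) = (-116/59, -58/59, -195/59, -123/59).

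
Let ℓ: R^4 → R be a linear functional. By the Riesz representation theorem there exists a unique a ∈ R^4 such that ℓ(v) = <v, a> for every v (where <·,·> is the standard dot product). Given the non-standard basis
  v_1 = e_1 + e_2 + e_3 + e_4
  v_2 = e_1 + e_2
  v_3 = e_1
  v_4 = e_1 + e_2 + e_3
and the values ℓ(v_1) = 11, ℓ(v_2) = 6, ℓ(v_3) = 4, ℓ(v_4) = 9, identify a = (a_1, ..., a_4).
a = (4, 2, 3, 2)

Write a = (a_1, ..., a_4) in the standard basis. For each basis vector v_i, ℓ(v_i) = <v_i, a> is a linear equation in the a_j's. Collect the n equations into a matrix system V a = ℓ, where row i of V is v_i (expressed in the standard basis). Since V is invertible (lower-triangular with 1s on the diagonal, up to permutation), solve by back-substitution:
  V =
[[1, 1, 1, 1],
 [1, 1, 0, 0],
 [1, 0, 0, 0],
 [1, 1, 1, 0]]
  V a = (11, 6, 4, 9)
Solving gives a = (4, 2, 3, 2).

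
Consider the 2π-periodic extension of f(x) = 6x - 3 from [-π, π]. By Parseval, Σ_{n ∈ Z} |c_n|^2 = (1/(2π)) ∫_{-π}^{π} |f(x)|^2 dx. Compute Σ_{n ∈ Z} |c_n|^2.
Σ |c_n|^2 = 12π^2 + 9

Expand and integrate term by term over [-π, π]:
  ∫ (6x)^2 dx = 36·(2π^3/3); ∫ 2·6·(-3)·x dx = 0 (odd integrand); ∫ (-3)^2 dx = 9·2π.
So (1/(2π)) ∫_{-π}^{π} (6x - 3)^2 dx = 36π^2/3 + 9 = 12π^2 + 9.
Parseval ⇒ Σ |c_n|^2 = 12π^2 + 9.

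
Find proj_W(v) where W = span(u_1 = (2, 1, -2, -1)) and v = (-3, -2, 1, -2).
proj_W(v) = (-8/5, -4/5, 8/5, 4/5)

Set up U = [u_1 | ... | u_1] ∈ R^(4×1). The projector onto W = col(U) is P = U (U^T U)^(-1) U^T.
Compute U^T U =
  [10],
and U^T v = (-8).
Solve U^T U · c = U^T v for the coefficients: c = (-4/5). The projection is proj_W(v) = U c.
Check: (v - proj_W(v)) · u_1 = 0  (should be 0).
Result: proj_W(v) = (-8/5, -4/5, 8/5, 4/5).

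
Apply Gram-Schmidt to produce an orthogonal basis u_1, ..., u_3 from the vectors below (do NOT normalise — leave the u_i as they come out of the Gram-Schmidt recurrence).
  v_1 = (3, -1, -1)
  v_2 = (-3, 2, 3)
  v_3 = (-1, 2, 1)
Orthogonal basis:
  u_1 = (3, -1, -1)
  u_2 = (9/11, 8/11, 19/11)
  u_3 = (4/23, 24/23, -12/23)

Apply the Gram-Schmidt recurrence
  u_1 = v_1
  u_i = v_i − Σ_{j<i} ((v_i · u_j) / (u_j · u_j)) · u_j.

Step by step this gives:
  u_1 = (3, -1, -1)
  u_2 = (9/11, 8/11, 19/11)
  u_3 = (4/23, 24/23, -12/23)

Orthogonality check:
  u_2 · u_1 = 0 (should be 0)
  u_3 · u_1 = 0 (should be 0)
  u_3 · u_2 = 0 (should be 0)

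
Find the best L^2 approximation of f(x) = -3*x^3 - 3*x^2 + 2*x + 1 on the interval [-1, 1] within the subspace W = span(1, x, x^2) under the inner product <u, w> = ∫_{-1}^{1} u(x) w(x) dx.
g(x) = -3*x^2 + x/5 + 1

The best approximation g ∈ W is the orthogonal projection of f onto W. Writing g = a_0 + a_1 x + a_2 x^2, the coefficients solve the normal equations G · a = b where
  G_{ij} = <φ_i, φ_j> and b_i = <f, φ_i>, with φ_0 = 1, φ_1 = x, φ_2 = x^2.
G =
  [2, 0, 2/3]
  [0, 2/3, 0]
  [2/3, 0, 2/5],
b = (0, 2/15, -8/15).
Solving gives a_0 = 1, a_1 = 1/5, a_2 = -3, so
  g(x) = -3*x^2 + x/5 + 1.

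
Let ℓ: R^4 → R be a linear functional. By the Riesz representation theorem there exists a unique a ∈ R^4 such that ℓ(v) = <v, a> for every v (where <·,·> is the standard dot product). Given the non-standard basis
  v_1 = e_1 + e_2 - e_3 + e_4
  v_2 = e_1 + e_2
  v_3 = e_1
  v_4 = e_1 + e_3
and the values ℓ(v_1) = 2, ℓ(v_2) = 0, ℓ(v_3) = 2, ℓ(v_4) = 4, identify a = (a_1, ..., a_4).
a = (2, -2, 2, 4)

Write a = (a_1, ..., a_4) in the standard basis. For each basis vector v_i, ℓ(v_i) = <v_i, a> is a linear equation in the a_j's. Collect the n equations into a matrix system V a = ℓ, where row i of V is v_i (expressed in the standard basis). Since V is invertible (lower-triangular with 1s on the diagonal, up to permutation), solve by back-substitution:
  V =
[[1, 1, -1, 1],
 [1, 1, 0, 0],
 [1, 0, 0, 0],
 [1, 0, 1, 0]]
  V a = (2, 0, 2, 4)
Solving gives a = (2, -2, 2, 4).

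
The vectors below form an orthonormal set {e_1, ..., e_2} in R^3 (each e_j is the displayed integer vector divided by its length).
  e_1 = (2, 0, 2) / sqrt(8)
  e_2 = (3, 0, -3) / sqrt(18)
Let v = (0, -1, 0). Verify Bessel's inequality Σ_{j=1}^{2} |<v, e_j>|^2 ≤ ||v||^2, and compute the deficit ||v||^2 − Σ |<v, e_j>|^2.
Σ |<v, e_j>|^2 = 0; ||v||^2 = 1; deficit = 1

Write each e_j = u_j / sqrt(<u_j, u_j>) where u_j is the displayed integer vector. Then <v, e_j> = <v, u_j> / sqrt(<u_j, u_j>), so |<v, e_j>|^2 = <v, u_j>^2 / <u_j, u_j>.
Coefficients: <v, e_1> = 0/sqrt(8), <v, e_2> = 0/sqrt(18).
Square and sum: Σ |<v, e_j>|^2 = 0.
Compute ||v||^2 = v·v = 1.
Deficit = 1 − 0 = 1 ≥ 0, confirming Bessel's inequality. (The deficit equals ||v − Σ <v,e_j> e_j||^2, the squared distance from v to span{e_j}.)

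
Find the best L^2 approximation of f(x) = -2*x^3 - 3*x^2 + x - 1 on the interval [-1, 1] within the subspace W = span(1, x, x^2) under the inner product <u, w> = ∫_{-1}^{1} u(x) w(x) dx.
g(x) = -3*x^2 - x/5 - 1

The best approximation g ∈ W is the orthogonal projection of f onto W. Writing g = a_0 + a_1 x + a_2 x^2, the coefficients solve the normal equations G · a = b where
  G_{ij} = <φ_i, φ_j> and b_i = <f, φ_i>, with φ_0 = 1, φ_1 = x, φ_2 = x^2.
G =
  [2, 0, 2/3]
  [0, 2/3, 0]
  [2/3, 0, 2/5],
b = (-4, -2/15, -28/15).
Solving gives a_0 = -1, a_1 = -1/5, a_2 = -3, so
  g(x) = -3*x^2 - x/5 - 1.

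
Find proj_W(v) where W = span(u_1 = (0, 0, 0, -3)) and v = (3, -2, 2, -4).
proj_W(v) = (0, 0, 0, -4)

Set up U = [u_1 | ... | u_1] ∈ R^(4×1). The projector onto W = col(U) is P = U (U^T U)^(-1) U^T.
Compute U^T U =
  [9],
and U^T v = (12).
Solve U^T U · c = U^T v for the coefficients: c = (4/3). The projection is proj_W(v) = U c.
Check: (v - proj_W(v)) · u_1 = 0  (should be 0).
Result: proj_W(v) = (0, 0, 0, -4).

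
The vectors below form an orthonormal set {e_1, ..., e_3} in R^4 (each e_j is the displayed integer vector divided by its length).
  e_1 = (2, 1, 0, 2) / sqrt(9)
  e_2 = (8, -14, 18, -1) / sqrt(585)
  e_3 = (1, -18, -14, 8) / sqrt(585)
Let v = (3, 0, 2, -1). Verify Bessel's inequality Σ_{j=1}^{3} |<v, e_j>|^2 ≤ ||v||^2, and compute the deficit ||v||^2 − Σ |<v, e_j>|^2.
Σ |<v, e_j>|^2 = 10; ||v||^2 = 14; deficit = 4

Write each e_j = u_j / sqrt(<u_j, u_j>) where u_j is the displayed integer vector. Then <v, e_j> = <v, u_j> / sqrt(<u_j, u_j>), so |<v, e_j>|^2 = <v, u_j>^2 / <u_j, u_j>.
Coefficients: <v, e_1> = 4/sqrt(9), <v, e_2> = 61/sqrt(585), <v, e_3> = -33/sqrt(585).
Square and sum: Σ |<v, e_j>|^2 = 10.
Compute ||v||^2 = v·v = 14.
Deficit = 14 − 10 = 4 ≥ 0, confirming Bessel's inequality. (The deficit equals ||v − Σ <v,e_j> e_j||^2, the squared distance from v to span{e_j}.)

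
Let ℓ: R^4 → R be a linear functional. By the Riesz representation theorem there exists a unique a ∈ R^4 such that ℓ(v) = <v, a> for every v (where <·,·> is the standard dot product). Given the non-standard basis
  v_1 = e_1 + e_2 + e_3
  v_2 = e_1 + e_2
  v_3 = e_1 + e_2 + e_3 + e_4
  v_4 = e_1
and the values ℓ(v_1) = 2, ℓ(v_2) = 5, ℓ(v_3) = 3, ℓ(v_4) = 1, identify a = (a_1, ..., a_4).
a = (1, 4, -3, 1)

Write a = (a_1, ..., a_4) in the standard basis. For each basis vector v_i, ℓ(v_i) = <v_i, a> is a linear equation in the a_j's. Collect the n equations into a matrix system V a = ℓ, where row i of V is v_i (expressed in the standard basis). Since V is invertible (lower-triangular with 1s on the diagonal, up to permutation), solve by back-substitution:
  V =
[[1, 1, 1, 0],
 [1, 1, 0, 0],
 [1, 1, 1, 1],
 [1, 0, 0, 0]]
  V a = (2, 5, 3, 1)
Solving gives a = (1, 4, -3, 1).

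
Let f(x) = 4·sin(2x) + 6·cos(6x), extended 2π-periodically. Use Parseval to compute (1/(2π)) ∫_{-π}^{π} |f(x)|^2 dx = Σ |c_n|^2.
Σ |c_n|^2 = 26

Expand |f|^2 and use orthogonality of {sin(nx), cos(mx)} on [-π, π]:
  ∫_{-π}^{π} sin(nx)^2 dx = π, ∫ cos(mx)^2 dx = π, and cross terms integrate to 0.
So ∫_{-π}^{π} f(x)^2 dx = 4^2 · π + 6^2 · π = (16 + 36)π.
Divide by 2π: (16 + 36)/2 = 26.
By Parseval, this equals Σ |c_n|^2.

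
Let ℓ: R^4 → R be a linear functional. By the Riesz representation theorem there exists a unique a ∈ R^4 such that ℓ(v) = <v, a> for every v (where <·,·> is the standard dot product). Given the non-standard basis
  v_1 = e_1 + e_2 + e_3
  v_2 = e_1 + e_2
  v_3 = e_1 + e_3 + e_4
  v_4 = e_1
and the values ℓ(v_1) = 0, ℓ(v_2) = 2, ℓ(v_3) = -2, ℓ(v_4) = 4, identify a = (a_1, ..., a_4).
a = (4, -2, -2, -4)

Write a = (a_1, ..., a_4) in the standard basis. For each basis vector v_i, ℓ(v_i) = <v_i, a> is a linear equation in the a_j's. Collect the n equations into a matrix system V a = ℓ, where row i of V is v_i (expressed in the standard basis). Since V is invertible (lower-triangular with 1s on the diagonal, up to permutation), solve by back-substitution:
  V =
[[1, 1, 1, 0],
 [1, 1, 0, 0],
 [1, 0, 1, 1],
 [1, 0, 0, 0]]
  V a = (0, 2, -2, 4)
Solving gives a = (4, -2, -2, -4).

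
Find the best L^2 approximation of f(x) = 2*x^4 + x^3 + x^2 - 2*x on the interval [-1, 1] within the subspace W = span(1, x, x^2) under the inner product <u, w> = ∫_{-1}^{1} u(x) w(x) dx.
g(x) = 19*x^2/7 - 7*x/5 - 6/35

The best approximation g ∈ W is the orthogonal projection of f onto W. Writing g = a_0 + a_1 x + a_2 x^2, the coefficients solve the normal equations G · a = b where
  G_{ij} = <φ_i, φ_j> and b_i = <f, φ_i>, with φ_0 = 1, φ_1 = x, φ_2 = x^2.
G =
  [2, 0, 2/3]
  [0, 2/3, 0]
  [2/3, 0, 2/5],
b = (22/15, -14/15, 34/35).
Solving gives a_0 = -6/35, a_1 = -7/5, a_2 = 19/7, so
  g(x) = 19*x^2/7 - 7*x/5 - 6/35.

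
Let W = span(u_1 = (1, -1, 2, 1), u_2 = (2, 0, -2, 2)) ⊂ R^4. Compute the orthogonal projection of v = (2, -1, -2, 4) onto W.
proj_W(v) = (65/21, -3/7, -38/21, 65/21)

Set up U = [u_1 | ... | u_2] ∈ R^(4×2). The projector onto W = col(U) is P = U (U^T U)^(-1) U^T.
Compute U^T U =
  [7, 0]
  [0, 12],
and U^T v = (3, 16).
Solve U^T U · c = U^T v for the coefficients: c = (3/7, 4/3). The projection is proj_W(v) = U c.
Check: (v - proj_W(v)) · u_1 = 0  (should be 0).
Check: (v - proj_W(v)) · u_2 = 0  (should be 0).
Result: proj_W(v) = (65/21, -3/7, -38/21, 65/21).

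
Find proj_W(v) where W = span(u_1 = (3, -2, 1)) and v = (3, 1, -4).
proj_W(v) = (9/14, -3/7, 3/14)

Set up U = [u_1 | ... | u_1] ∈ R^(3×1). The projector onto W = col(U) is P = U (U^T U)^(-1) U^T.
Compute U^T U =
  [14],
and U^T v = (3).
Solve U^T U · c = U^T v for the coefficients: c = (3/14). The projection is proj_W(v) = U c.
Check: (v - proj_W(v)) · u_1 = 0  (should be 0).
Result: proj_W(v) = (9/14, -3/7, 3/14).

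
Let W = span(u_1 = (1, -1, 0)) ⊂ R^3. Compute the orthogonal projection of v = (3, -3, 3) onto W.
proj_W(v) = (3, -3, 0)

Set up U = [u_1 | ... | u_1] ∈ R^(3×1). The projector onto W = col(U) is P = U (U^T U)^(-1) U^T.
Compute U^T U =
  [2],
and U^T v = (6).
Solve U^T U · c = U^T v for the coefficients: c = (3). The projection is proj_W(v) = U c.
Check: (v - proj_W(v)) · u_1 = 0  (should be 0).
Result: proj_W(v) = (3, -3, 0).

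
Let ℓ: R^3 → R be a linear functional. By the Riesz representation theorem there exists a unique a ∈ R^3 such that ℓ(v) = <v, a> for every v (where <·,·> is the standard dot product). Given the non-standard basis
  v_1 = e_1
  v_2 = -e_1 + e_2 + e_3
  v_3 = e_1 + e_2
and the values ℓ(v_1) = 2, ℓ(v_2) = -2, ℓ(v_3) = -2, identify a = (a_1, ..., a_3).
a = (2, -4, 4)

Write a = (a_1, ..., a_3) in the standard basis. For each basis vector v_i, ℓ(v_i) = <v_i, a> is a linear equation in the a_j's. Collect the n equations into a matrix system V a = ℓ, where row i of V is v_i (expressed in the standard basis). Since V is invertible (lower-triangular with 1s on the diagonal, up to permutation), solve by back-substitution:
  V =
[[1, 0, 0],
 [-1, 1, 1],
 [1, 1, 0]]
  V a = (2, -2, -2)
Solving gives a = (2, -4, 4).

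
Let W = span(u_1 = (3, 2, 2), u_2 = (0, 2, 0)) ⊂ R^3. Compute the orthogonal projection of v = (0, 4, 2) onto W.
proj_W(v) = (12/13, 4, 8/13)

Set up U = [u_1 | ... | u_2] ∈ R^(3×2). The projector onto W = col(U) is P = U (U^T U)^(-1) U^T.
Compute U^T U =
  [17, 4]
  [4, 4],
and U^T v = (12, 8).
Solve U^T U · c = U^T v for the coefficients: c = (4/13, 22/13). The projection is proj_W(v) = U c.
Check: (v - proj_W(v)) · u_1 = 0  (should be 0).
Check: (v - proj_W(v)) · u_2 = 0  (should be 0).
Result: proj_W(v) = (12/13, 4, 8/13).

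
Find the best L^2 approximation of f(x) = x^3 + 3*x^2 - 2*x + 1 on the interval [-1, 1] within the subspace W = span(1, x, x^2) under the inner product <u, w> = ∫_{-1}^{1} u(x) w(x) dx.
g(x) = 3*x^2 - 7*x/5 + 1

The best approximation g ∈ W is the orthogonal projection of f onto W. Writing g = a_0 + a_1 x + a_2 x^2, the coefficients solve the normal equations G · a = b where
  G_{ij} = <φ_i, φ_j> and b_i = <f, φ_i>, with φ_0 = 1, φ_1 = x, φ_2 = x^2.
G =
  [2, 0, 2/3]
  [0, 2/3, 0]
  [2/3, 0, 2/5],
b = (4, -14/15, 28/15).
Solving gives a_0 = 1, a_1 = -7/5, a_2 = 3, so
  g(x) = 3*x^2 - 7*x/5 + 1.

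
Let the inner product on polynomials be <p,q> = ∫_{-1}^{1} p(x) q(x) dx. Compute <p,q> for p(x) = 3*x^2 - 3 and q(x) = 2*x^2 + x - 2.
<p,q> = 32/5

Expand the product: p(x)·q(x) = 6*x^4 + 3*x^3 - 12*x^2 - 3*x + 6.
∫_{-1}^{1} of each monomial x^k gives [2/(k+1) if k even, 0 if k odd]. Integrating term-by-term (or equivalently evaluating the antiderivative F(x) = 6*x^5/5 + 3*x^4/4 - 4*x^3 - 3*x^2/2 + 6*x at the endpoints):
  F(1) − F(−1) = 49/20 − (-79/20) = 32/5.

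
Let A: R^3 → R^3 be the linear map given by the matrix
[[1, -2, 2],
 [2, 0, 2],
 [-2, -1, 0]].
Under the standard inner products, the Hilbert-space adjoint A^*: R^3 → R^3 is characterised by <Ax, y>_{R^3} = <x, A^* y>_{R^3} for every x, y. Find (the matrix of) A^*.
A^* = A^T =
[[1, 2, -2],
 [-2, 0, -1],
 [2, 2, 0]]

For real matrices with standard dot products, the defining identity <Ax, y> = <x, A^* y> gives (Ax)^T y = x^T (A^*) y, i.e. x^T A^T y = x^T (A^*) y. Since this holds for all x, y, we must have A^* = A^T. Therefore
A^* =
[[1, 2, -2],
 [-2, 0, -1],
 [2, 2, 0]].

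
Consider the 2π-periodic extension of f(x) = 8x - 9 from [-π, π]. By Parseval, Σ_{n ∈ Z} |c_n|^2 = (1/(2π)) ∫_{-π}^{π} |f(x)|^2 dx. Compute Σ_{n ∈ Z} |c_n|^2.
Σ |c_n|^2 = 64π^2/3 + 81

Expand and integrate term by term over [-π, π]:
  ∫ (8x)^2 dx = 64·(2π^3/3); ∫ 2·8·(-9)·x dx = 0 (odd integrand); ∫ (-9)^2 dx = 81·2π.
So (1/(2π)) ∫_{-π}^{π} (8x - 9)^2 dx = 64π^2/3 + 81 = 64π^2/3 + 81.
Parseval ⇒ Σ |c_n|^2 = 64π^2/3 + 81.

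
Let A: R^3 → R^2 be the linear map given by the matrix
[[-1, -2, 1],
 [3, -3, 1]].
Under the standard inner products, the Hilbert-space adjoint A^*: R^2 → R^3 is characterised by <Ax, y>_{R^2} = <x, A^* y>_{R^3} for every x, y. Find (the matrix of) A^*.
A^* = A^T =
[[-1, 3],
 [-2, -3],
 [1, 1]]

For real matrices with standard dot products, the defining identity <Ax, y> = <x, A^* y> gives (Ax)^T y = x^T (A^*) y, i.e. x^T A^T y = x^T (A^*) y. Since this holds for all x, y, we must have A^* = A^T. Therefore
A^* =
[[-1, 3],
 [-2, -3],
 [1, 1]].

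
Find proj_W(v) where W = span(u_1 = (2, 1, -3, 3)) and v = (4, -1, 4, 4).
proj_W(v) = (14/23, 7/23, -21/23, 21/23)

Set up U = [u_1 | ... | u_1] ∈ R^(4×1). The projector onto W = col(U) is P = U (U^T U)^(-1) U^T.
Compute U^T U =
  [23],
and U^T v = (7).
Solve U^T U · c = U^T v for the coefficients: c = (7/23). The projection is proj_W(v) = U c.
Check: (v - proj_W(v)) · u_1 = 0  (should be 0).
Result: proj_W(v) = (14/23, 7/23, -21/23, 21/23).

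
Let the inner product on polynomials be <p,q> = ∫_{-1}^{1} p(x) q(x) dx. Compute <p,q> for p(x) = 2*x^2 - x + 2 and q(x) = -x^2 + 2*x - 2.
<p,q> = -212/15

Expand the product: p(x)·q(x) = -2*x^4 + 5*x^3 - 8*x^2 + 6*x - 4.
∫_{-1}^{1} of each monomial x^k gives [2/(k+1) if k even, 0 if k odd]. Integrating term-by-term (or equivalently evaluating the antiderivative F(x) = -2*x^5/5 + 5*x^4/4 - 8*x^3/3 + 3*x^2 - 4*x at the endpoints):
  F(1) − F(−1) = -169/60 − (679/60) = -212/15.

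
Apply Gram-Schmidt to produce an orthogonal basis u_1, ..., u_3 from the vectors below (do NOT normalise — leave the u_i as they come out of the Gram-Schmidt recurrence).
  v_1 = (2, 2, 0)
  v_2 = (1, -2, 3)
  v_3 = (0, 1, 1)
Orthogonal basis:
  u_1 = (2, 2, 0)
  u_2 = (3/2, -3/2, 3)
  u_3 = (-2/3, 2/3, 2/3)

Apply the Gram-Schmidt recurrence
  u_1 = v_1
  u_i = v_i − Σ_{j<i} ((v_i · u_j) / (u_j · u_j)) · u_j.

Step by step this gives:
  u_1 = (2, 2, 0)
  u_2 = (3/2, -3/2, 3)
  u_3 = (-2/3, 2/3, 2/3)

Orthogonality check:
  u_2 · u_1 = 0 (should be 0)
  u_3 · u_1 = 0 (should be 0)
  u_3 · u_2 = 0 (should be 0)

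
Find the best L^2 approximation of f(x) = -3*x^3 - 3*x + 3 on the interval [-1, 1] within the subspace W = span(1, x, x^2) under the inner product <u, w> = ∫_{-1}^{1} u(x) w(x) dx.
g(x) = 3 - 24*x/5

The best approximation g ∈ W is the orthogonal projection of f onto W. Writing g = a_0 + a_1 x + a_2 x^2, the coefficients solve the normal equations G · a = b where
  G_{ij} = <φ_i, φ_j> and b_i = <f, φ_i>, with φ_0 = 1, φ_1 = x, φ_2 = x^2.
G =
  [2, 0, 2/3]
  [0, 2/3, 0]
  [2/3, 0, 2/5],
b = (6, -16/5, 2).
Solving gives a_0 = 3, a_1 = -24/5, a_2 = 0, so
  g(x) = 3 - 24*x/5.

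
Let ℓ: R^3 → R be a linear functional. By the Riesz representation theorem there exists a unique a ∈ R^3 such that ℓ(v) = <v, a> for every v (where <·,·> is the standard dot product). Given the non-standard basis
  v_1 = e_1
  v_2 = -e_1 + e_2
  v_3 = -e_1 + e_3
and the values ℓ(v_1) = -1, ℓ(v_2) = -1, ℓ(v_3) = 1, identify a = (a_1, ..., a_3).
a = (-1, -2, 0)

Write a = (a_1, ..., a_3) in the standard basis. For each basis vector v_i, ℓ(v_i) = <v_i, a> is a linear equation in the a_j's. Collect the n equations into a matrix system V a = ℓ, where row i of V is v_i (expressed in the standard basis). Since V is invertible (lower-triangular with 1s on the diagonal, up to permutation), solve by back-substitution:
  V =
[[1, 0, 0],
 [-1, 1, 0],
 [-1, 0, 1]]
  V a = (-1, -1, 1)
Solving gives a = (-1, -2, 0).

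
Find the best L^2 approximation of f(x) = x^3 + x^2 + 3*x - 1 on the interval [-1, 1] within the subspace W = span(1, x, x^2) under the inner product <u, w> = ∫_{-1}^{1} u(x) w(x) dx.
g(x) = x^2 + 18*x/5 - 1

The best approximation g ∈ W is the orthogonal projection of f onto W. Writing g = a_0 + a_1 x + a_2 x^2, the coefficients solve the normal equations G · a = b where
  G_{ij} = <φ_i, φ_j> and b_i = <f, φ_i>, with φ_0 = 1, φ_1 = x, φ_2 = x^2.
G =
  [2, 0, 2/3]
  [0, 2/3, 0]
  [2/3, 0, 2/5],
b = (-4/3, 12/5, -4/15).
Solving gives a_0 = -1, a_1 = 18/5, a_2 = 1, so
  g(x) = x^2 + 18*x/5 - 1.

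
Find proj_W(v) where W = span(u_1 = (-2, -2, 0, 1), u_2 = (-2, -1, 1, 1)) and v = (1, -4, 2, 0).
proj_W(v) = (-8/7, -11/7, -3/7, 4/7)

Set up U = [u_1 | ... | u_2] ∈ R^(4×2). The projector onto W = col(U) is P = U (U^T U)^(-1) U^T.
Compute U^T U =
  [9, 7]
  [7, 7],
and U^T v = (6, 4).
Solve U^T U · c = U^T v for the coefficients: c = (1, -3/7). The projection is proj_W(v) = U c.
Check: (v - proj_W(v)) · u_1 = 0  (should be 0).
Check: (v - proj_W(v)) · u_2 = 0  (should be 0).
Result: proj_W(v) = (-8/7, -11/7, -3/7, 4/7).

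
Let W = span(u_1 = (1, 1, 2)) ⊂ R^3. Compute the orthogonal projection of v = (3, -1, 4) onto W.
proj_W(v) = (5/3, 5/3, 10/3)

Set up U = [u_1 | ... | u_1] ∈ R^(3×1). The projector onto W = col(U) is P = U (U^T U)^(-1) U^T.
Compute U^T U =
  [6],
and U^T v = (10).
Solve U^T U · c = U^T v for the coefficients: c = (5/3). The projection is proj_W(v) = U c.
Check: (v - proj_W(v)) · u_1 = 0  (should be 0).
Result: proj_W(v) = (5/3, 5/3, 10/3).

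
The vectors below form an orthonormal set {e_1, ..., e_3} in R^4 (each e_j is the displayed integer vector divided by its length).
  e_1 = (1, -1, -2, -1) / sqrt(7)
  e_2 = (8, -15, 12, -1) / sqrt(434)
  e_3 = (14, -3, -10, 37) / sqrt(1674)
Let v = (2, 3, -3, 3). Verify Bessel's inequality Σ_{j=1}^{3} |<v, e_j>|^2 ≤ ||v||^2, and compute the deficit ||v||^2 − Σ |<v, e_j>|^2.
Σ |<v, e_j>|^2 = 716/27; ||v||^2 = 31; deficit = 121/27

Write each e_j = u_j / sqrt(<u_j, u_j>) where u_j is the displayed integer vector. Then <v, e_j> = <v, u_j> / sqrt(<u_j, u_j>), so |<v, e_j>|^2 = <v, u_j>^2 / <u_j, u_j>.
Coefficients: <v, e_1> = 2/sqrt(7), <v, e_2> = -68/sqrt(434), <v, e_3> = 160/sqrt(1674).
Square and sum: Σ |<v, e_j>|^2 = 716/27.
Compute ||v||^2 = v·v = 31.
Deficit = 31 − 716/27 = 121/27 ≥ 0, confirming Bessel's inequality. (The deficit equals ||v − Σ <v,e_j> e_j||^2, the squared distance from v to span{e_j}.)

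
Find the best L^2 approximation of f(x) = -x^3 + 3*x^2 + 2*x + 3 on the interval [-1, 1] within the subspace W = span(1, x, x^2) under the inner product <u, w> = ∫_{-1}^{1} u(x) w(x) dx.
g(x) = 3*x^2 + 7*x/5 + 3

The best approximation g ∈ W is the orthogonal projection of f onto W. Writing g = a_0 + a_1 x + a_2 x^2, the coefficients solve the normal equations G · a = b where
  G_{ij} = <φ_i, φ_j> and b_i = <f, φ_i>, with φ_0 = 1, φ_1 = x, φ_2 = x^2.
G =
  [2, 0, 2/3]
  [0, 2/3, 0]
  [2/3, 0, 2/5],
b = (8, 14/15, 16/5).
Solving gives a_0 = 3, a_1 = 7/5, a_2 = 3, so
  g(x) = 3*x^2 + 7*x/5 + 3.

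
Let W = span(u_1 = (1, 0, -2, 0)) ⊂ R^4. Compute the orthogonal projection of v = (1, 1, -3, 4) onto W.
proj_W(v) = (7/5, 0, -14/5, 0)

Set up U = [u_1 | ... | u_1] ∈ R^(4×1). The projector onto W = col(U) is P = U (U^T U)^(-1) U^T.
Compute U^T U =
  [5],
and U^T v = (7).
Solve U^T U · c = U^T v for the coefficients: c = (7/5). The projection is proj_W(v) = U c.
Check: (v - proj_W(v)) · u_1 = 0  (should be 0).
Result: proj_W(v) = (7/5, 0, -14/5, 0).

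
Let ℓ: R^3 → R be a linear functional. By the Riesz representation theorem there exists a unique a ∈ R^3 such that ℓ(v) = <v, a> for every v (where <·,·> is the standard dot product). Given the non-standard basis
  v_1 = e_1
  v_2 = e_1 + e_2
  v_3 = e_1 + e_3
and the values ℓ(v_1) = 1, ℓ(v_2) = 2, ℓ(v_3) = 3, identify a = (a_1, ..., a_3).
a = (1, 1, 2)

Write a = (a_1, ..., a_3) in the standard basis. For each basis vector v_i, ℓ(v_i) = <v_i, a> is a linear equation in the a_j's. Collect the n equations into a matrix system V a = ℓ, where row i of V is v_i (expressed in the standard basis). Since V is invertible (lower-triangular with 1s on the diagonal, up to permutation), solve by back-substitution:
  V =
[[1, 0, 0],
 [1, 1, 0],
 [1, 0, 1]]
  V a = (1, 2, 3)
Solving gives a = (1, 1, 2).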